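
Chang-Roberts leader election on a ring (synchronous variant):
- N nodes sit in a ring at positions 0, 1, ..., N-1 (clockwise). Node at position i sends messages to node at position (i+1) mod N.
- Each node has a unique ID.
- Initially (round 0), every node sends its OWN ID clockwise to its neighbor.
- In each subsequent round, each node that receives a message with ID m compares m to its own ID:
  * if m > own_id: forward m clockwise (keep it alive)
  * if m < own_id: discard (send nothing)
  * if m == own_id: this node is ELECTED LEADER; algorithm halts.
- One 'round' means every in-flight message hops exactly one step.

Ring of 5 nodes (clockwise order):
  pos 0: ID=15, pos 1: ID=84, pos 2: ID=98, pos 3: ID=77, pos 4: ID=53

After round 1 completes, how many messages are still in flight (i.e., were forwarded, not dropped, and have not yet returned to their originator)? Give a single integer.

Answer: 3

Derivation:
Round 1: pos1(id84) recv 15: drop; pos2(id98) recv 84: drop; pos3(id77) recv 98: fwd; pos4(id53) recv 77: fwd; pos0(id15) recv 53: fwd
After round 1: 3 messages still in flight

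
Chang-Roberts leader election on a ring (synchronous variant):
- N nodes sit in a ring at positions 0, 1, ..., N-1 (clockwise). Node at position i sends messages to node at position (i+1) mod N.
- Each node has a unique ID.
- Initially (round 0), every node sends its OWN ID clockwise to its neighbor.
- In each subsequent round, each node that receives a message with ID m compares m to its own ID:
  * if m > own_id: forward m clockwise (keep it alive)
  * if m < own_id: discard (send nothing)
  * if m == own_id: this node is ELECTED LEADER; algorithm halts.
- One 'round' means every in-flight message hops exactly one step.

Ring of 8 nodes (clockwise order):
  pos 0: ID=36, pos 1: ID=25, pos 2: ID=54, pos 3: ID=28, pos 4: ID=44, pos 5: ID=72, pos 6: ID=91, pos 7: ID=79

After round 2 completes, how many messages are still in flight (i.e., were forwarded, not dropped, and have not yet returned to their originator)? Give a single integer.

Round 1: pos1(id25) recv 36: fwd; pos2(id54) recv 25: drop; pos3(id28) recv 54: fwd; pos4(id44) recv 28: drop; pos5(id72) recv 44: drop; pos6(id91) recv 72: drop; pos7(id79) recv 91: fwd; pos0(id36) recv 79: fwd
Round 2: pos2(id54) recv 36: drop; pos4(id44) recv 54: fwd; pos0(id36) recv 91: fwd; pos1(id25) recv 79: fwd
After round 2: 3 messages still in flight

Answer: 3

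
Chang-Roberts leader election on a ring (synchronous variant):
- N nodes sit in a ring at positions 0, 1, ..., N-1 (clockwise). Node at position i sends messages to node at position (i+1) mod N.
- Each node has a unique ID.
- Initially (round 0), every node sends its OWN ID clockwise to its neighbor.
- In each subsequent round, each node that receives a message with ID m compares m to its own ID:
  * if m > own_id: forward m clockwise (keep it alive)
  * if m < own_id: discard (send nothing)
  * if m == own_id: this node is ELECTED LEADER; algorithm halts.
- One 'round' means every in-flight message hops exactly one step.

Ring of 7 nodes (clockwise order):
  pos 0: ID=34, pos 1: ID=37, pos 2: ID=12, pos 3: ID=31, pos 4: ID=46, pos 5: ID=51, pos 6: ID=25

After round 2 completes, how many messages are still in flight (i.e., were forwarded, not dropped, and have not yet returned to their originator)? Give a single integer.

Answer: 2

Derivation:
Round 1: pos1(id37) recv 34: drop; pos2(id12) recv 37: fwd; pos3(id31) recv 12: drop; pos4(id46) recv 31: drop; pos5(id51) recv 46: drop; pos6(id25) recv 51: fwd; pos0(id34) recv 25: drop
Round 2: pos3(id31) recv 37: fwd; pos0(id34) recv 51: fwd
After round 2: 2 messages still in flight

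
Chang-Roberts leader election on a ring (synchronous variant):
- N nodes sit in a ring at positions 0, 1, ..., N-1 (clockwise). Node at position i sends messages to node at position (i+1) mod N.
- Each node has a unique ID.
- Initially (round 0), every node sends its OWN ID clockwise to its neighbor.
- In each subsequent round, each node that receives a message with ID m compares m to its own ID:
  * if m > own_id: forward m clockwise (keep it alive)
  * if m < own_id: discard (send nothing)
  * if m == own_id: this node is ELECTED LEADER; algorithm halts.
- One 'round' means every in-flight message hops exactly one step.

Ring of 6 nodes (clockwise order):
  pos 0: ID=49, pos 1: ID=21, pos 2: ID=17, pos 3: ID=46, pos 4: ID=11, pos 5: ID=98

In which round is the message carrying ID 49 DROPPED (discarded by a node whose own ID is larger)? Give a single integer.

Round 1: pos1(id21) recv 49: fwd; pos2(id17) recv 21: fwd; pos3(id46) recv 17: drop; pos4(id11) recv 46: fwd; pos5(id98) recv 11: drop; pos0(id49) recv 98: fwd
Round 2: pos2(id17) recv 49: fwd; pos3(id46) recv 21: drop; pos5(id98) recv 46: drop; pos1(id21) recv 98: fwd
Round 3: pos3(id46) recv 49: fwd; pos2(id17) recv 98: fwd
Round 4: pos4(id11) recv 49: fwd; pos3(id46) recv 98: fwd
Round 5: pos5(id98) recv 49: drop; pos4(id11) recv 98: fwd
Round 6: pos5(id98) recv 98: ELECTED
Message ID 49 originates at pos 0; dropped at pos 5 in round 5

Answer: 5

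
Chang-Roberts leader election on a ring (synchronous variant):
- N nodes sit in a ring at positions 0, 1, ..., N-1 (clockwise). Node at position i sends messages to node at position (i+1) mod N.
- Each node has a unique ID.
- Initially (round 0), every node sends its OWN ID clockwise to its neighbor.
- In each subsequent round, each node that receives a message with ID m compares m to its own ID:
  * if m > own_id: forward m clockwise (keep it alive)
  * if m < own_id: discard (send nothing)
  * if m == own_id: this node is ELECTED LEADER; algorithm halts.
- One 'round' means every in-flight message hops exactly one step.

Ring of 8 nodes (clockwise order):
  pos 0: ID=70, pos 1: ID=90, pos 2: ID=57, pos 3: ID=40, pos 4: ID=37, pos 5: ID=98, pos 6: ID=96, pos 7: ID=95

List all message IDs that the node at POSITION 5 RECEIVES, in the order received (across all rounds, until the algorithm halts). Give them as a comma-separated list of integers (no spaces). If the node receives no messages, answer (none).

Round 1: pos1(id90) recv 70: drop; pos2(id57) recv 90: fwd; pos3(id40) recv 57: fwd; pos4(id37) recv 40: fwd; pos5(id98) recv 37: drop; pos6(id96) recv 98: fwd; pos7(id95) recv 96: fwd; pos0(id70) recv 95: fwd
Round 2: pos3(id40) recv 90: fwd; pos4(id37) recv 57: fwd; pos5(id98) recv 40: drop; pos7(id95) recv 98: fwd; pos0(id70) recv 96: fwd; pos1(id90) recv 95: fwd
Round 3: pos4(id37) recv 90: fwd; pos5(id98) recv 57: drop; pos0(id70) recv 98: fwd; pos1(id90) recv 96: fwd; pos2(id57) recv 95: fwd
Round 4: pos5(id98) recv 90: drop; pos1(id90) recv 98: fwd; pos2(id57) recv 96: fwd; pos3(id40) recv 95: fwd
Round 5: pos2(id57) recv 98: fwd; pos3(id40) recv 96: fwd; pos4(id37) recv 95: fwd
Round 6: pos3(id40) recv 98: fwd; pos4(id37) recv 96: fwd; pos5(id98) recv 95: drop
Round 7: pos4(id37) recv 98: fwd; pos5(id98) recv 96: drop
Round 8: pos5(id98) recv 98: ELECTED

Answer: 37,40,57,90,95,96,98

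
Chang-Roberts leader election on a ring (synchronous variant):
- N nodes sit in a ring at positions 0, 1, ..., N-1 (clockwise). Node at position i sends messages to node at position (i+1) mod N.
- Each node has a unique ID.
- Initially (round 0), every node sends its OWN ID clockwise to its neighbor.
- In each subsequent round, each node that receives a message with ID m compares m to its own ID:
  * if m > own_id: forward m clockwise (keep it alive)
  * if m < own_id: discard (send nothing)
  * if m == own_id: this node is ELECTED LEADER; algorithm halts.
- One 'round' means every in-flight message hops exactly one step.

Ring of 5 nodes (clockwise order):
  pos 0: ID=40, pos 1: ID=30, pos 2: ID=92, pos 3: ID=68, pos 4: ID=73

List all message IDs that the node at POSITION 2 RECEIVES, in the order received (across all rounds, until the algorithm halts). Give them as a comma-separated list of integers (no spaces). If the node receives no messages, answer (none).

Answer: 30,40,73,92

Derivation:
Round 1: pos1(id30) recv 40: fwd; pos2(id92) recv 30: drop; pos3(id68) recv 92: fwd; pos4(id73) recv 68: drop; pos0(id40) recv 73: fwd
Round 2: pos2(id92) recv 40: drop; pos4(id73) recv 92: fwd; pos1(id30) recv 73: fwd
Round 3: pos0(id40) recv 92: fwd; pos2(id92) recv 73: drop
Round 4: pos1(id30) recv 92: fwd
Round 5: pos2(id92) recv 92: ELECTED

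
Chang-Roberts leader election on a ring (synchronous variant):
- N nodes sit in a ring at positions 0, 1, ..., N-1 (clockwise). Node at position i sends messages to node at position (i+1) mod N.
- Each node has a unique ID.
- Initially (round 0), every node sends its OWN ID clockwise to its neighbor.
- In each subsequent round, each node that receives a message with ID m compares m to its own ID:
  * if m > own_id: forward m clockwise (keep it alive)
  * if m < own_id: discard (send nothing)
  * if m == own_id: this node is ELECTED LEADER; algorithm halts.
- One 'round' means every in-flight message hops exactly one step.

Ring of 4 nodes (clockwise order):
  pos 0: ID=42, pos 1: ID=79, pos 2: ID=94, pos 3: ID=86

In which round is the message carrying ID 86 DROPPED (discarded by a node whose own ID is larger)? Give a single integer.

Answer: 3

Derivation:
Round 1: pos1(id79) recv 42: drop; pos2(id94) recv 79: drop; pos3(id86) recv 94: fwd; pos0(id42) recv 86: fwd
Round 2: pos0(id42) recv 94: fwd; pos1(id79) recv 86: fwd
Round 3: pos1(id79) recv 94: fwd; pos2(id94) recv 86: drop
Round 4: pos2(id94) recv 94: ELECTED
Message ID 86 originates at pos 3; dropped at pos 2 in round 3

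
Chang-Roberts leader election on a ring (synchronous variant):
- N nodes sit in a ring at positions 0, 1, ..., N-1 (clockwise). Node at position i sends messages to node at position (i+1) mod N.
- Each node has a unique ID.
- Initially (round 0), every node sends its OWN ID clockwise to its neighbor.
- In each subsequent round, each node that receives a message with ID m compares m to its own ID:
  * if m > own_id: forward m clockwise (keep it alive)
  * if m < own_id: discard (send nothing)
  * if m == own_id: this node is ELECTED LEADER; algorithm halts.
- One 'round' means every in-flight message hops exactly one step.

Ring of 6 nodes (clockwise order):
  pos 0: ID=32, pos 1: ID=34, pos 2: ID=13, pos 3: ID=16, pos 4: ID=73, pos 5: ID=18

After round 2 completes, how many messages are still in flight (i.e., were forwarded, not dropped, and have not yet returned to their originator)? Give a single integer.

Round 1: pos1(id34) recv 32: drop; pos2(id13) recv 34: fwd; pos3(id16) recv 13: drop; pos4(id73) recv 16: drop; pos5(id18) recv 73: fwd; pos0(id32) recv 18: drop
Round 2: pos3(id16) recv 34: fwd; pos0(id32) recv 73: fwd
After round 2: 2 messages still in flight

Answer: 2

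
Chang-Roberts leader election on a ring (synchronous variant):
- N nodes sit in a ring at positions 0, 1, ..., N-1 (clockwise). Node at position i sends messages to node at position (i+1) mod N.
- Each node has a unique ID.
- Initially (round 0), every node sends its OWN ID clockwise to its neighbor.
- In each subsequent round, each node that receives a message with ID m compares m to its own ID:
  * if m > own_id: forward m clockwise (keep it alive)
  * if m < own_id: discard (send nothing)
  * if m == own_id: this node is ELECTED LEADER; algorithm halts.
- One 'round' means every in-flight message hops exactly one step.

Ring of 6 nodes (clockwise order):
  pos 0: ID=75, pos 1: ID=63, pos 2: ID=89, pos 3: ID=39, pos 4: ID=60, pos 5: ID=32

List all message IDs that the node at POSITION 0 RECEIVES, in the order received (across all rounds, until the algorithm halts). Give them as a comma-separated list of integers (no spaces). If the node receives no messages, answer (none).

Round 1: pos1(id63) recv 75: fwd; pos2(id89) recv 63: drop; pos3(id39) recv 89: fwd; pos4(id60) recv 39: drop; pos5(id32) recv 60: fwd; pos0(id75) recv 32: drop
Round 2: pos2(id89) recv 75: drop; pos4(id60) recv 89: fwd; pos0(id75) recv 60: drop
Round 3: pos5(id32) recv 89: fwd
Round 4: pos0(id75) recv 89: fwd
Round 5: pos1(id63) recv 89: fwd
Round 6: pos2(id89) recv 89: ELECTED

Answer: 32,60,89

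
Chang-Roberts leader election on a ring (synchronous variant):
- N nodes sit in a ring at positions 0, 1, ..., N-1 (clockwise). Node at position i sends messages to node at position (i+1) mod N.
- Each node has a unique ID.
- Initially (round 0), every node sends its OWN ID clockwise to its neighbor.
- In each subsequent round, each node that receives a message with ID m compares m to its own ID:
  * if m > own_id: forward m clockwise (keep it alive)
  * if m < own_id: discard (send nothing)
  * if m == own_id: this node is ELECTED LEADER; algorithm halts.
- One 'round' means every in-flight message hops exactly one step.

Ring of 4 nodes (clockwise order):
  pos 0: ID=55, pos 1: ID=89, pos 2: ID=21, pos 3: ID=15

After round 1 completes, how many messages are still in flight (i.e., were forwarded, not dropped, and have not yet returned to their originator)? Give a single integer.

Round 1: pos1(id89) recv 55: drop; pos2(id21) recv 89: fwd; pos3(id15) recv 21: fwd; pos0(id55) recv 15: drop
After round 1: 2 messages still in flight

Answer: 2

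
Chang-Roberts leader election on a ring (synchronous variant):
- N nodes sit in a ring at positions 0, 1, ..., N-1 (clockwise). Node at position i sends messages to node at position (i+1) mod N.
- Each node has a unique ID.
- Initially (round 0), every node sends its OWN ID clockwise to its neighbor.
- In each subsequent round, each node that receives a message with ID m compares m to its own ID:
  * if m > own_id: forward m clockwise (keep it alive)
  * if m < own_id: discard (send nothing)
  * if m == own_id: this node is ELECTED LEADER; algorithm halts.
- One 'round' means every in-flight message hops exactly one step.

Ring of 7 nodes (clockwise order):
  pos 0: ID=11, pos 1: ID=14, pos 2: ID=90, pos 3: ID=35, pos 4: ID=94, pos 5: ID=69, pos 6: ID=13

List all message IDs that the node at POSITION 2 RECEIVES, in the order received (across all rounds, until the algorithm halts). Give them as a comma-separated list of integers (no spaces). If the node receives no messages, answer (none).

Round 1: pos1(id14) recv 11: drop; pos2(id90) recv 14: drop; pos3(id35) recv 90: fwd; pos4(id94) recv 35: drop; pos5(id69) recv 94: fwd; pos6(id13) recv 69: fwd; pos0(id11) recv 13: fwd
Round 2: pos4(id94) recv 90: drop; pos6(id13) recv 94: fwd; pos0(id11) recv 69: fwd; pos1(id14) recv 13: drop
Round 3: pos0(id11) recv 94: fwd; pos1(id14) recv 69: fwd
Round 4: pos1(id14) recv 94: fwd; pos2(id90) recv 69: drop
Round 5: pos2(id90) recv 94: fwd
Round 6: pos3(id35) recv 94: fwd
Round 7: pos4(id94) recv 94: ELECTED

Answer: 14,69,94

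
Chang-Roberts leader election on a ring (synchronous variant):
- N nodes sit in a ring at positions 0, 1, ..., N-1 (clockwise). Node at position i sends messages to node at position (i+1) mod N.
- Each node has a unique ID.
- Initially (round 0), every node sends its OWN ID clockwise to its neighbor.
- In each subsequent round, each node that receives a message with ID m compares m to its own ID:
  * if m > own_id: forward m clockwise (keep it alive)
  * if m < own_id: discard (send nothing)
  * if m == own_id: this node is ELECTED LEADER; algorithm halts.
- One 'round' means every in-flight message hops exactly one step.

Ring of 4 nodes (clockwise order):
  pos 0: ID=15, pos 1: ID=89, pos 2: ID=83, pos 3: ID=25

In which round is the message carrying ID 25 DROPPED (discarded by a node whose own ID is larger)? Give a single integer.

Answer: 2

Derivation:
Round 1: pos1(id89) recv 15: drop; pos2(id83) recv 89: fwd; pos3(id25) recv 83: fwd; pos0(id15) recv 25: fwd
Round 2: pos3(id25) recv 89: fwd; pos0(id15) recv 83: fwd; pos1(id89) recv 25: drop
Round 3: pos0(id15) recv 89: fwd; pos1(id89) recv 83: drop
Round 4: pos1(id89) recv 89: ELECTED
Message ID 25 originates at pos 3; dropped at pos 1 in round 2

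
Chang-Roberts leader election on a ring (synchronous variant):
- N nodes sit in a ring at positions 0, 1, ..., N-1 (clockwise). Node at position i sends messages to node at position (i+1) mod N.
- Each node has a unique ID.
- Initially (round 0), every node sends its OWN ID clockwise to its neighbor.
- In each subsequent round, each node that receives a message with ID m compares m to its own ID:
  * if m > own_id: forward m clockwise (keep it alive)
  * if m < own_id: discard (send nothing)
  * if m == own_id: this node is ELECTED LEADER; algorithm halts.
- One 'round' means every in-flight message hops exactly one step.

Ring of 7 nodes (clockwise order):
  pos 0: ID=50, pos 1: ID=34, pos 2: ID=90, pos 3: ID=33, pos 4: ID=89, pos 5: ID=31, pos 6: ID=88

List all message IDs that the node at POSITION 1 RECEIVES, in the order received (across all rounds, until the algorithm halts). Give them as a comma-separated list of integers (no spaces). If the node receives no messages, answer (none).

Round 1: pos1(id34) recv 50: fwd; pos2(id90) recv 34: drop; pos3(id33) recv 90: fwd; pos4(id89) recv 33: drop; pos5(id31) recv 89: fwd; pos6(id88) recv 31: drop; pos0(id50) recv 88: fwd
Round 2: pos2(id90) recv 50: drop; pos4(id89) recv 90: fwd; pos6(id88) recv 89: fwd; pos1(id34) recv 88: fwd
Round 3: pos5(id31) recv 90: fwd; pos0(id50) recv 89: fwd; pos2(id90) recv 88: drop
Round 4: pos6(id88) recv 90: fwd; pos1(id34) recv 89: fwd
Round 5: pos0(id50) recv 90: fwd; pos2(id90) recv 89: drop
Round 6: pos1(id34) recv 90: fwd
Round 7: pos2(id90) recv 90: ELECTED

Answer: 50,88,89,90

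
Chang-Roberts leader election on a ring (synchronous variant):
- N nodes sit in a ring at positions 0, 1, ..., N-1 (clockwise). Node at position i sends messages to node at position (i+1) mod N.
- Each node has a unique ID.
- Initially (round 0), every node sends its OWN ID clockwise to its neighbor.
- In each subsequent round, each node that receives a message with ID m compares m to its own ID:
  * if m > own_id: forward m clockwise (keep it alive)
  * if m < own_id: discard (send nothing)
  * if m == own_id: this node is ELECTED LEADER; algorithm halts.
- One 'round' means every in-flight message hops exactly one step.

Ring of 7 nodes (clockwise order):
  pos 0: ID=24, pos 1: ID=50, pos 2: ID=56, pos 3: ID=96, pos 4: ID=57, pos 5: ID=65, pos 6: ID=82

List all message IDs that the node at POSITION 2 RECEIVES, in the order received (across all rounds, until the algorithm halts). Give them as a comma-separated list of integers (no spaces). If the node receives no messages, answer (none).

Round 1: pos1(id50) recv 24: drop; pos2(id56) recv 50: drop; pos3(id96) recv 56: drop; pos4(id57) recv 96: fwd; pos5(id65) recv 57: drop; pos6(id82) recv 65: drop; pos0(id24) recv 82: fwd
Round 2: pos5(id65) recv 96: fwd; pos1(id50) recv 82: fwd
Round 3: pos6(id82) recv 96: fwd; pos2(id56) recv 82: fwd
Round 4: pos0(id24) recv 96: fwd; pos3(id96) recv 82: drop
Round 5: pos1(id50) recv 96: fwd
Round 6: pos2(id56) recv 96: fwd
Round 7: pos3(id96) recv 96: ELECTED

Answer: 50,82,96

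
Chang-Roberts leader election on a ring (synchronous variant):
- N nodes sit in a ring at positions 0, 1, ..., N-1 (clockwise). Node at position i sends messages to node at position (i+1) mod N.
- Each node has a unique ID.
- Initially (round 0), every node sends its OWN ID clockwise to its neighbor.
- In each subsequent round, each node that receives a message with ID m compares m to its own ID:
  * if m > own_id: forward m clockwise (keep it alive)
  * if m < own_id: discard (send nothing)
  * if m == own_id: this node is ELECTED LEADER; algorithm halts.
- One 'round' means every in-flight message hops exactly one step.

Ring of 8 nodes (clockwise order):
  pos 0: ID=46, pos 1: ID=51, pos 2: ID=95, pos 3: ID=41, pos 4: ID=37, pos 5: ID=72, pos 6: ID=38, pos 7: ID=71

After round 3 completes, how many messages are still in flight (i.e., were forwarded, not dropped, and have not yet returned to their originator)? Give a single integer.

Answer: 2

Derivation:
Round 1: pos1(id51) recv 46: drop; pos2(id95) recv 51: drop; pos3(id41) recv 95: fwd; pos4(id37) recv 41: fwd; pos5(id72) recv 37: drop; pos6(id38) recv 72: fwd; pos7(id71) recv 38: drop; pos0(id46) recv 71: fwd
Round 2: pos4(id37) recv 95: fwd; pos5(id72) recv 41: drop; pos7(id71) recv 72: fwd; pos1(id51) recv 71: fwd
Round 3: pos5(id72) recv 95: fwd; pos0(id46) recv 72: fwd; pos2(id95) recv 71: drop
After round 3: 2 messages still in flight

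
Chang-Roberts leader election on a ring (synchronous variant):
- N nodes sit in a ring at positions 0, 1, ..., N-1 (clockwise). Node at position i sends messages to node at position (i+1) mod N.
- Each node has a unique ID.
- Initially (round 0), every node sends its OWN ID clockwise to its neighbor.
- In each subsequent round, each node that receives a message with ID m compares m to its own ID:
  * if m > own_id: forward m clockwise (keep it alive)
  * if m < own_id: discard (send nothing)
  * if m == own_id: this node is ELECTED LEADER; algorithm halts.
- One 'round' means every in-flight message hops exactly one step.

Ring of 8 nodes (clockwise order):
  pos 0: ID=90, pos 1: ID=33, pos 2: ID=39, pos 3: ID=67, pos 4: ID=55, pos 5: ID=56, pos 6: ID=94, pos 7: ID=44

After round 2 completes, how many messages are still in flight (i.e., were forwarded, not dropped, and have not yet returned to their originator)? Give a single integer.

Round 1: pos1(id33) recv 90: fwd; pos2(id39) recv 33: drop; pos3(id67) recv 39: drop; pos4(id55) recv 67: fwd; pos5(id56) recv 55: drop; pos6(id94) recv 56: drop; pos7(id44) recv 94: fwd; pos0(id90) recv 44: drop
Round 2: pos2(id39) recv 90: fwd; pos5(id56) recv 67: fwd; pos0(id90) recv 94: fwd
After round 2: 3 messages still in flight

Answer: 3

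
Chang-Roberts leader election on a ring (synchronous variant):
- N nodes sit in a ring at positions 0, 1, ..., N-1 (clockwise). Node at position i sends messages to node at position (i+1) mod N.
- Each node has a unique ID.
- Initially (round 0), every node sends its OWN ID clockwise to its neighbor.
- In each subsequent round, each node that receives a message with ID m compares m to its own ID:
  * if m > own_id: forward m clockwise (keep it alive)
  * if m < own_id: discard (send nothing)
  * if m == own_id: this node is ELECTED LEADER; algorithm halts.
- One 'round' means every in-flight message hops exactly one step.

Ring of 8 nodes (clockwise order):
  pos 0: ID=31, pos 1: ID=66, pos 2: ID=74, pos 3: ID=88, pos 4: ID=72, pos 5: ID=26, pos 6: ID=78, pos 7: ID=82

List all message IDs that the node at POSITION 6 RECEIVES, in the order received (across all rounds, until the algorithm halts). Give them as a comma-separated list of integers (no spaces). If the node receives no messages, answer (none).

Answer: 26,72,88

Derivation:
Round 1: pos1(id66) recv 31: drop; pos2(id74) recv 66: drop; pos3(id88) recv 74: drop; pos4(id72) recv 88: fwd; pos5(id26) recv 72: fwd; pos6(id78) recv 26: drop; pos7(id82) recv 78: drop; pos0(id31) recv 82: fwd
Round 2: pos5(id26) recv 88: fwd; pos6(id78) recv 72: drop; pos1(id66) recv 82: fwd
Round 3: pos6(id78) recv 88: fwd; pos2(id74) recv 82: fwd
Round 4: pos7(id82) recv 88: fwd; pos3(id88) recv 82: drop
Round 5: pos0(id31) recv 88: fwd
Round 6: pos1(id66) recv 88: fwd
Round 7: pos2(id74) recv 88: fwd
Round 8: pos3(id88) recv 88: ELECTED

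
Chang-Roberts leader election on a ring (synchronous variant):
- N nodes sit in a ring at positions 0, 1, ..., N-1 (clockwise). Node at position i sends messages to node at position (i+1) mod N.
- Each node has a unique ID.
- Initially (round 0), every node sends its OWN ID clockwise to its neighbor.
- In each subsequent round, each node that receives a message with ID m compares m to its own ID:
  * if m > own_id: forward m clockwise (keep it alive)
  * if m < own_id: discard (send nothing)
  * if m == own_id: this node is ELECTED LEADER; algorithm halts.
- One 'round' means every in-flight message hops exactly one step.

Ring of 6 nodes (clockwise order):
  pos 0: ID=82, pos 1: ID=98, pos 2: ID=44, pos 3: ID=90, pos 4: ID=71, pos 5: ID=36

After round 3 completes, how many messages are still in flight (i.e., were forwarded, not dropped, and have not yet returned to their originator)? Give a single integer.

Round 1: pos1(id98) recv 82: drop; pos2(id44) recv 98: fwd; pos3(id90) recv 44: drop; pos4(id71) recv 90: fwd; pos5(id36) recv 71: fwd; pos0(id82) recv 36: drop
Round 2: pos3(id90) recv 98: fwd; pos5(id36) recv 90: fwd; pos0(id82) recv 71: drop
Round 3: pos4(id71) recv 98: fwd; pos0(id82) recv 90: fwd
After round 3: 2 messages still in flight

Answer: 2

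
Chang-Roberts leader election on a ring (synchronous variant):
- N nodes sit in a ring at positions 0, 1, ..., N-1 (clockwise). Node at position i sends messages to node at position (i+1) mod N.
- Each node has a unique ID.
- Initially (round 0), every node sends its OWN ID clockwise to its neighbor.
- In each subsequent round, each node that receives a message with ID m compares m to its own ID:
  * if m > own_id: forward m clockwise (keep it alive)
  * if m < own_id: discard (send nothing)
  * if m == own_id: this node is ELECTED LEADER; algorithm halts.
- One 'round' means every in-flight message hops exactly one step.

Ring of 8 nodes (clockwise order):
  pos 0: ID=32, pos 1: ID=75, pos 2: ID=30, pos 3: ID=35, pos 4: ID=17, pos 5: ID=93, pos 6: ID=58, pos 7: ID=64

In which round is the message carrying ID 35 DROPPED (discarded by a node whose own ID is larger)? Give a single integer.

Round 1: pos1(id75) recv 32: drop; pos2(id30) recv 75: fwd; pos3(id35) recv 30: drop; pos4(id17) recv 35: fwd; pos5(id93) recv 17: drop; pos6(id58) recv 93: fwd; pos7(id64) recv 58: drop; pos0(id32) recv 64: fwd
Round 2: pos3(id35) recv 75: fwd; pos5(id93) recv 35: drop; pos7(id64) recv 93: fwd; pos1(id75) recv 64: drop
Round 3: pos4(id17) recv 75: fwd; pos0(id32) recv 93: fwd
Round 4: pos5(id93) recv 75: drop; pos1(id75) recv 93: fwd
Round 5: pos2(id30) recv 93: fwd
Round 6: pos3(id35) recv 93: fwd
Round 7: pos4(id17) recv 93: fwd
Round 8: pos5(id93) recv 93: ELECTED
Message ID 35 originates at pos 3; dropped at pos 5 in round 2

Answer: 2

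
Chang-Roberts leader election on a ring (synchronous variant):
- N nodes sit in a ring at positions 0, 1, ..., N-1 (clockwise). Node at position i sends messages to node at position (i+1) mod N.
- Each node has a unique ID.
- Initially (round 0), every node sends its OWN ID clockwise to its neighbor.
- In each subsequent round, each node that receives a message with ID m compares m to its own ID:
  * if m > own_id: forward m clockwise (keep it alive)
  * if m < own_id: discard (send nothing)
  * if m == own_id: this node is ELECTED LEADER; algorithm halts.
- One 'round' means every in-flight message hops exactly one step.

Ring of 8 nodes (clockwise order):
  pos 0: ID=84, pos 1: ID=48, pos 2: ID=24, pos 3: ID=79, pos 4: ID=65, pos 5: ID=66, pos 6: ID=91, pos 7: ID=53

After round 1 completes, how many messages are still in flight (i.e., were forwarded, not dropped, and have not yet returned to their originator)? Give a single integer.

Round 1: pos1(id48) recv 84: fwd; pos2(id24) recv 48: fwd; pos3(id79) recv 24: drop; pos4(id65) recv 79: fwd; pos5(id66) recv 65: drop; pos6(id91) recv 66: drop; pos7(id53) recv 91: fwd; pos0(id84) recv 53: drop
After round 1: 4 messages still in flight

Answer: 4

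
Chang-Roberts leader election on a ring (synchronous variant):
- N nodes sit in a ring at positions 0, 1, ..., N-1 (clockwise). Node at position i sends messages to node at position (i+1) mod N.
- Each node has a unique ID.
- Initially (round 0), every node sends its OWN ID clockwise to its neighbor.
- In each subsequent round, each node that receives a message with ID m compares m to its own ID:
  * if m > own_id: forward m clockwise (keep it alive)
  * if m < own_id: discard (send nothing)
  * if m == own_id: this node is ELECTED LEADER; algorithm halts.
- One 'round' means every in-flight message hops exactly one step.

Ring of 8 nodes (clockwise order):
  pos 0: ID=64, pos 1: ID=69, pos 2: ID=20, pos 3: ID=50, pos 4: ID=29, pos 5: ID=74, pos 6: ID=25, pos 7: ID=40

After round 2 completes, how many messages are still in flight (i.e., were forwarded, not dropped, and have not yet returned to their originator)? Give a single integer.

Answer: 2

Derivation:
Round 1: pos1(id69) recv 64: drop; pos2(id20) recv 69: fwd; pos3(id50) recv 20: drop; pos4(id29) recv 50: fwd; pos5(id74) recv 29: drop; pos6(id25) recv 74: fwd; pos7(id40) recv 25: drop; pos0(id64) recv 40: drop
Round 2: pos3(id50) recv 69: fwd; pos5(id74) recv 50: drop; pos7(id40) recv 74: fwd
After round 2: 2 messages still in flight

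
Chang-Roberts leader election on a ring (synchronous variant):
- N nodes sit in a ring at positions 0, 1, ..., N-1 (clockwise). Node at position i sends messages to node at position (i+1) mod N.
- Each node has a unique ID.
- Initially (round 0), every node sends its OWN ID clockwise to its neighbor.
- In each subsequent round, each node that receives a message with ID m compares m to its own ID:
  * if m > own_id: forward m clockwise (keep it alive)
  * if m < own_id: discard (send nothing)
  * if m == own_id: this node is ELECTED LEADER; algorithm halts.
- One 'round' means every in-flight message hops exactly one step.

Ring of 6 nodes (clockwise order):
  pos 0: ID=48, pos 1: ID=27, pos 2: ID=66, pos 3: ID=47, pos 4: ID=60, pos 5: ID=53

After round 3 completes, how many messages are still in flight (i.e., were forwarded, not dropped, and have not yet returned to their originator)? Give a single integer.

Answer: 2

Derivation:
Round 1: pos1(id27) recv 48: fwd; pos2(id66) recv 27: drop; pos3(id47) recv 66: fwd; pos4(id60) recv 47: drop; pos5(id53) recv 60: fwd; pos0(id48) recv 53: fwd
Round 2: pos2(id66) recv 48: drop; pos4(id60) recv 66: fwd; pos0(id48) recv 60: fwd; pos1(id27) recv 53: fwd
Round 3: pos5(id53) recv 66: fwd; pos1(id27) recv 60: fwd; pos2(id66) recv 53: drop
After round 3: 2 messages still in flight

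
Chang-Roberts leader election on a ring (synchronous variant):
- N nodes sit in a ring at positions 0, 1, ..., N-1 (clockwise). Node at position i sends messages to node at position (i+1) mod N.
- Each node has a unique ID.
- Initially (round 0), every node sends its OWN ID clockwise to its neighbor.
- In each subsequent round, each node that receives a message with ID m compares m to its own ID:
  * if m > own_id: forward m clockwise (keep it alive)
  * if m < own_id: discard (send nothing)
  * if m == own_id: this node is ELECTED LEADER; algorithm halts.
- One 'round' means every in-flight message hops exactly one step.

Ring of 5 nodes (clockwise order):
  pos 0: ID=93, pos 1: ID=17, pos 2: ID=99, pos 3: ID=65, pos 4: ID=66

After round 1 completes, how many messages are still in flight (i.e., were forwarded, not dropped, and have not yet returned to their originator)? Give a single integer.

Answer: 2

Derivation:
Round 1: pos1(id17) recv 93: fwd; pos2(id99) recv 17: drop; pos3(id65) recv 99: fwd; pos4(id66) recv 65: drop; pos0(id93) recv 66: drop
After round 1: 2 messages still in flight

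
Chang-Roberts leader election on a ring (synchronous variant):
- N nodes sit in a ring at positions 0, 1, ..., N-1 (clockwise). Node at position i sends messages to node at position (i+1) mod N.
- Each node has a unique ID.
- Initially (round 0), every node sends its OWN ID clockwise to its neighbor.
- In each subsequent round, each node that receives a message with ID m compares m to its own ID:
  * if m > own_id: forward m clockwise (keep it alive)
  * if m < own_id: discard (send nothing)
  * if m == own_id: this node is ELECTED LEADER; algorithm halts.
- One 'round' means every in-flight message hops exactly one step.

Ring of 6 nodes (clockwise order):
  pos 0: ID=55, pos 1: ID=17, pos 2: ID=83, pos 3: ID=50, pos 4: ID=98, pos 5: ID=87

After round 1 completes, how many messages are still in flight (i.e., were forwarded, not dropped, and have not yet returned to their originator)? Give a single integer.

Round 1: pos1(id17) recv 55: fwd; pos2(id83) recv 17: drop; pos3(id50) recv 83: fwd; pos4(id98) recv 50: drop; pos5(id87) recv 98: fwd; pos0(id55) recv 87: fwd
After round 1: 4 messages still in flight

Answer: 4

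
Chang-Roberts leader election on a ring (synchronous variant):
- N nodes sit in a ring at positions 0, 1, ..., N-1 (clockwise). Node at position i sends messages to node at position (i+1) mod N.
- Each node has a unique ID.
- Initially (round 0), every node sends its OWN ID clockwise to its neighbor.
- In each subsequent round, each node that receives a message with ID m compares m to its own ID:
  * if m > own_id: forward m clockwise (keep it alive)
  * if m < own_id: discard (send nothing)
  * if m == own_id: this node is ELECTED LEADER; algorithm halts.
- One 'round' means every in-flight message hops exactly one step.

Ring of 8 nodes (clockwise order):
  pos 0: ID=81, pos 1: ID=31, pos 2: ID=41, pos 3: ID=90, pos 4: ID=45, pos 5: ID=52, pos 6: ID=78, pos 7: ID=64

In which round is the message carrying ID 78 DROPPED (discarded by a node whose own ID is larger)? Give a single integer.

Answer: 2

Derivation:
Round 1: pos1(id31) recv 81: fwd; pos2(id41) recv 31: drop; pos3(id90) recv 41: drop; pos4(id45) recv 90: fwd; pos5(id52) recv 45: drop; pos6(id78) recv 52: drop; pos7(id64) recv 78: fwd; pos0(id81) recv 64: drop
Round 2: pos2(id41) recv 81: fwd; pos5(id52) recv 90: fwd; pos0(id81) recv 78: drop
Round 3: pos3(id90) recv 81: drop; pos6(id78) recv 90: fwd
Round 4: pos7(id64) recv 90: fwd
Round 5: pos0(id81) recv 90: fwd
Round 6: pos1(id31) recv 90: fwd
Round 7: pos2(id41) recv 90: fwd
Round 8: pos3(id90) recv 90: ELECTED
Message ID 78 originates at pos 6; dropped at pos 0 in round 2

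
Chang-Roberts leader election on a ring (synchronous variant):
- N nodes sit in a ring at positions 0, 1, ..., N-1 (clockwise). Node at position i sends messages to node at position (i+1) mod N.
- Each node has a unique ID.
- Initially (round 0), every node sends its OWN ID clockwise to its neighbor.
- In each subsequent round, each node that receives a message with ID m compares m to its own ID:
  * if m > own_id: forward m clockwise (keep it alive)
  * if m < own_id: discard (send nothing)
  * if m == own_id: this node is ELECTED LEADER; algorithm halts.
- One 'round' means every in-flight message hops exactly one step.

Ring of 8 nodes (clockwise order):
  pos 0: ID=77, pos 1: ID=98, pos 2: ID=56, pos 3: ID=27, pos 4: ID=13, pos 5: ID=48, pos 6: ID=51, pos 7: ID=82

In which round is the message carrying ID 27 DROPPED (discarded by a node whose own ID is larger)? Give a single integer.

Round 1: pos1(id98) recv 77: drop; pos2(id56) recv 98: fwd; pos3(id27) recv 56: fwd; pos4(id13) recv 27: fwd; pos5(id48) recv 13: drop; pos6(id51) recv 48: drop; pos7(id82) recv 51: drop; pos0(id77) recv 82: fwd
Round 2: pos3(id27) recv 98: fwd; pos4(id13) recv 56: fwd; pos5(id48) recv 27: drop; pos1(id98) recv 82: drop
Round 3: pos4(id13) recv 98: fwd; pos5(id48) recv 56: fwd
Round 4: pos5(id48) recv 98: fwd; pos6(id51) recv 56: fwd
Round 5: pos6(id51) recv 98: fwd; pos7(id82) recv 56: drop
Round 6: pos7(id82) recv 98: fwd
Round 7: pos0(id77) recv 98: fwd
Round 8: pos1(id98) recv 98: ELECTED
Message ID 27 originates at pos 3; dropped at pos 5 in round 2

Answer: 2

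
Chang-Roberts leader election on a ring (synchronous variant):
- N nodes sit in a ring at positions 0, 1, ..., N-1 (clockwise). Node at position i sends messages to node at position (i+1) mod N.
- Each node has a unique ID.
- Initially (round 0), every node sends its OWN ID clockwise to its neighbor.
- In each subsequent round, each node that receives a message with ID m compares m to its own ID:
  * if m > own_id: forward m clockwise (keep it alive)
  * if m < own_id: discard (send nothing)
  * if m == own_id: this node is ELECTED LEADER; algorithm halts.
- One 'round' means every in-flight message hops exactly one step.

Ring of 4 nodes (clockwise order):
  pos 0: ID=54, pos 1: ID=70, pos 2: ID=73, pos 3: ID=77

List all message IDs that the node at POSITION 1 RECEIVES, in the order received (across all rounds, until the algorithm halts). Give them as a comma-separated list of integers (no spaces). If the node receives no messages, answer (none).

Round 1: pos1(id70) recv 54: drop; pos2(id73) recv 70: drop; pos3(id77) recv 73: drop; pos0(id54) recv 77: fwd
Round 2: pos1(id70) recv 77: fwd
Round 3: pos2(id73) recv 77: fwd
Round 4: pos3(id77) recv 77: ELECTED

Answer: 54,77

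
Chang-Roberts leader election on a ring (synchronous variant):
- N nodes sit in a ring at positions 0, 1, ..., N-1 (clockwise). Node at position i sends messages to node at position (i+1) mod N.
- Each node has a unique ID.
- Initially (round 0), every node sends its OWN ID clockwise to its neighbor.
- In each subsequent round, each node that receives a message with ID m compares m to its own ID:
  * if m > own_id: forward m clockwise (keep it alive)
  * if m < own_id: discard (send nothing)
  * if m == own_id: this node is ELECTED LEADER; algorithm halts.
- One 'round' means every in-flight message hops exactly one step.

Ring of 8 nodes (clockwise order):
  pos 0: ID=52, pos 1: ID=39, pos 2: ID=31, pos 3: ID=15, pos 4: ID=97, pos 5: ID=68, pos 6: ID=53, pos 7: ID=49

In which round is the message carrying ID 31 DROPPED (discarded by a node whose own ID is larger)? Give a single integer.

Round 1: pos1(id39) recv 52: fwd; pos2(id31) recv 39: fwd; pos3(id15) recv 31: fwd; pos4(id97) recv 15: drop; pos5(id68) recv 97: fwd; pos6(id53) recv 68: fwd; pos7(id49) recv 53: fwd; pos0(id52) recv 49: drop
Round 2: pos2(id31) recv 52: fwd; pos3(id15) recv 39: fwd; pos4(id97) recv 31: drop; pos6(id53) recv 97: fwd; pos7(id49) recv 68: fwd; pos0(id52) recv 53: fwd
Round 3: pos3(id15) recv 52: fwd; pos4(id97) recv 39: drop; pos7(id49) recv 97: fwd; pos0(id52) recv 68: fwd; pos1(id39) recv 53: fwd
Round 4: pos4(id97) recv 52: drop; pos0(id52) recv 97: fwd; pos1(id39) recv 68: fwd; pos2(id31) recv 53: fwd
Round 5: pos1(id39) recv 97: fwd; pos2(id31) recv 68: fwd; pos3(id15) recv 53: fwd
Round 6: pos2(id31) recv 97: fwd; pos3(id15) recv 68: fwd; pos4(id97) recv 53: drop
Round 7: pos3(id15) recv 97: fwd; pos4(id97) recv 68: drop
Round 8: pos4(id97) recv 97: ELECTED
Message ID 31 originates at pos 2; dropped at pos 4 in round 2

Answer: 2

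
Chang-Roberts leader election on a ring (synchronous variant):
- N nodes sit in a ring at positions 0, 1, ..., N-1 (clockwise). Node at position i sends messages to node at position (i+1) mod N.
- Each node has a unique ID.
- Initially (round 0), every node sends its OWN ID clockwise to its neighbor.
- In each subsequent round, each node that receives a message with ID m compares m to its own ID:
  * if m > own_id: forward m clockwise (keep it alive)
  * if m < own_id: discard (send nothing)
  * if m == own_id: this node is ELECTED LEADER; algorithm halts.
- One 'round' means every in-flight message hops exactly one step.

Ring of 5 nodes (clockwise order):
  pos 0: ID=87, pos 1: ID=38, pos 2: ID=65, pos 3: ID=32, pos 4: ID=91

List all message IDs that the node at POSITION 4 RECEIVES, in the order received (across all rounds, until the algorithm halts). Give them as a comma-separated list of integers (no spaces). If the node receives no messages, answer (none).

Answer: 32,65,87,91

Derivation:
Round 1: pos1(id38) recv 87: fwd; pos2(id65) recv 38: drop; pos3(id32) recv 65: fwd; pos4(id91) recv 32: drop; pos0(id87) recv 91: fwd
Round 2: pos2(id65) recv 87: fwd; pos4(id91) recv 65: drop; pos1(id38) recv 91: fwd
Round 3: pos3(id32) recv 87: fwd; pos2(id65) recv 91: fwd
Round 4: pos4(id91) recv 87: drop; pos3(id32) recv 91: fwd
Round 5: pos4(id91) recv 91: ELECTED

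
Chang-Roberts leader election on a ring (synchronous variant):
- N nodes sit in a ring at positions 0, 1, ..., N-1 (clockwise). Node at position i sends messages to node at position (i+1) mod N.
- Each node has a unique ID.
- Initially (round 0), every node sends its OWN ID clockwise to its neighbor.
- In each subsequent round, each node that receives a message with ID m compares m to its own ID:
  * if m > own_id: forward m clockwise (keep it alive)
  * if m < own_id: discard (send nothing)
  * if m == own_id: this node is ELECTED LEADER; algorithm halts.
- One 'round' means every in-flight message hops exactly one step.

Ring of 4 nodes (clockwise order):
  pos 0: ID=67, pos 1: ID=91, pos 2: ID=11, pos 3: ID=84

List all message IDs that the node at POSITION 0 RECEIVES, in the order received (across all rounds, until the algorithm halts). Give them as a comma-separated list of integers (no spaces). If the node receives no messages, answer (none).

Round 1: pos1(id91) recv 67: drop; pos2(id11) recv 91: fwd; pos3(id84) recv 11: drop; pos0(id67) recv 84: fwd
Round 2: pos3(id84) recv 91: fwd; pos1(id91) recv 84: drop
Round 3: pos0(id67) recv 91: fwd
Round 4: pos1(id91) recv 91: ELECTED

Answer: 84,91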